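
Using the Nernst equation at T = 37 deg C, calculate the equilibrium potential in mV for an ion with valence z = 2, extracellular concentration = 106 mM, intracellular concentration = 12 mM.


E = (RT/(zF)) * ln(C_out/C_in)
T = 37 + 273.15 = 310.15 K
E = (8.314 * 310.15 / (2 * 96485)) * ln(106/12)
E = 29.11 mV


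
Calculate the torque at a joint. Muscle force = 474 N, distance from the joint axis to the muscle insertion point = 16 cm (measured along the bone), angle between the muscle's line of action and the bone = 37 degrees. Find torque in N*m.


Torque = F * d * sin(theta)   (moment arm = d*sin(theta))
d = 16 cm = 0.16 m
Torque = 474 * 0.16 * sin(37)
Torque = 45.64 N*m


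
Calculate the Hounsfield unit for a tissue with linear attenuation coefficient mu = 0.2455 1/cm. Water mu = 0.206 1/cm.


HU = ((mu_tissue - mu_water) / mu_water) * 1000
HU = ((0.2455 - 0.206) / 0.206) * 1000
HU = 191.7


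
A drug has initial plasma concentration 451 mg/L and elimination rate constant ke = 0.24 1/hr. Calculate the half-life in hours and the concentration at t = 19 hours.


t_half = ln(2) / ke = 0.693147 / 0.24 = 2.888 hr
C(t) = C0 * exp(-ke*t) = 451 * exp(-0.24*19)
C(19) = 4.718 mg/L


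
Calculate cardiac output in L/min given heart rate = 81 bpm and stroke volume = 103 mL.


CO = HR * SV
CO = 81 * 103 / 1000
CO = 8.343 L/min


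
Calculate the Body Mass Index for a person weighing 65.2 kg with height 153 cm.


BMI = weight / height^2
height = 153 cm = 1.53 m
BMI = 65.2 / 1.53^2
BMI = 27.85 kg/m^2


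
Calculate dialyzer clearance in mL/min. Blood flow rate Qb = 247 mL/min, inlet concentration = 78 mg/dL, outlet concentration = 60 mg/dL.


K = Qb * (Cb_in - Cb_out) / Cb_in
K = 247 * (78 - 60) / 78
K = 57 mL/min


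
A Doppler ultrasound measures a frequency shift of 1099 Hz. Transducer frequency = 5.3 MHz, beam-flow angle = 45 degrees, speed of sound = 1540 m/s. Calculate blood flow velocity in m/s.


v = fd * c / (2 * f0 * cos(theta))
v = 1099 * 1540 / (2 * 5.3000e+06 * cos(45))
v = 0.2258 m/s


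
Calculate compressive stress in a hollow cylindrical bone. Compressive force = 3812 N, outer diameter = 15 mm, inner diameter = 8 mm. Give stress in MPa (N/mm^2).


A = pi*(r_o^2 - r_i^2)
r_o = 7.5 mm, r_i = 4 mm
A = 126.449 mm^2
sigma = F/A = 3812 / 126.449
sigma = 30.15 MPa


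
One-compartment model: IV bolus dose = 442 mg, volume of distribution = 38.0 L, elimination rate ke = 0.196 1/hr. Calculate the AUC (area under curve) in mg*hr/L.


C0 = Dose/Vd = 442/38.0 = 11.6316 mg/L
AUC = C0/ke = 11.6316/0.196
AUC = 59.34 mg*hr/L


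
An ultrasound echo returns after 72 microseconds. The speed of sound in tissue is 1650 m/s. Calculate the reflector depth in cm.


depth = c * t / 2
t = 72 us = 7.2000e-05 s
depth = 1650 * 7.2000e-05 / 2
depth = 0.0594 m = 5.94 cm


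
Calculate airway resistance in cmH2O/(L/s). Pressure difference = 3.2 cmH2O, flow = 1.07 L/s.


R = dP / flow
R = 3.2 / 1.07
R = 2.991 cmH2O/(L/s)


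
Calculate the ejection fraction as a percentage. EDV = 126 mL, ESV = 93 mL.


SV = EDV - ESV = 126 - 93 = 33 mL
EF = SV/EDV * 100 = 33/126 * 100
EF = 26.19%


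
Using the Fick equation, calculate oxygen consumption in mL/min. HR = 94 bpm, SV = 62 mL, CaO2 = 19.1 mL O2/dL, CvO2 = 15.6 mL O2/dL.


CO = HR*SV = 94*62/1000 = 5.828 L/min
a-v O2 diff = 19.1 - 15.6 = 3.5 mL/dL
VO2 = CO * (CaO2-CvO2) * 10 dL/L
VO2 = 5.828 * 3.5 * 10
VO2 = 204 mL/min


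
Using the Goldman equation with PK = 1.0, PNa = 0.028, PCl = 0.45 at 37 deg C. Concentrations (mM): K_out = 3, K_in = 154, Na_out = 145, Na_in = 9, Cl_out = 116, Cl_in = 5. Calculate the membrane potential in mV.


Vm = (RT/F)*ln((PK*Ko + PNa*Nao + PCl*Cli)/(PK*Ki + PNa*Nai + PCl*Clo))
Numer = 9.31, Denom = 206.452
Vm = -82.82 mV


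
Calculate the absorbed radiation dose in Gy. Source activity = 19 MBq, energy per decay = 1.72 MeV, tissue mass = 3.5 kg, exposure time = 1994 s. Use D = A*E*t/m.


A = 19 MBq = 1.9000e+07 Bq
E = 1.72 MeV = 2.75544e-13 J
D = A*E*t/m = 1.9000e+07*2.75544e-13*1994/3.5
D = 0.002983 Gy


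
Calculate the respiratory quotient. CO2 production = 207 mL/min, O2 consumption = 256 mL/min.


RQ = VCO2 / VO2
RQ = 207 / 256
RQ = 0.8086


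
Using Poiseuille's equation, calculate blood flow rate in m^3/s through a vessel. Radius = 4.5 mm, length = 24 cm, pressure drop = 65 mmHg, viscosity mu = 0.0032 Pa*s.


Q = pi*r^4*dP / (8*mu*L)
r = 0.0045 m, L = 0.24 m
dP = 65 mmHg = 8665.93 Pa
Q = 0.001817 m^3/s


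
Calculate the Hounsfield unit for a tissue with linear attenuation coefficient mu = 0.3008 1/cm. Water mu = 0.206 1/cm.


HU = ((mu_tissue - mu_water) / mu_water) * 1000
HU = ((0.3008 - 0.206) / 0.206) * 1000
HU = 460.2


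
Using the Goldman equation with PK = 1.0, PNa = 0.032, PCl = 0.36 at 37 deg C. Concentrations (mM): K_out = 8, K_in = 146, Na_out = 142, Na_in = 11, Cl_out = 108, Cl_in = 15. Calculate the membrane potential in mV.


Vm = (RT/F)*ln((PK*Ko + PNa*Nao + PCl*Cli)/(PK*Ki + PNa*Nai + PCl*Clo))
Numer = 17.944, Denom = 185.232
Vm = -62.39 mV


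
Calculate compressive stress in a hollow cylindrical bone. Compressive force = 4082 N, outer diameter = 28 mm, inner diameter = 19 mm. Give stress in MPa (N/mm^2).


A = pi*(r_o^2 - r_i^2)
r_o = 14 mm, r_i = 9.5 mm
A = 332.223 mm^2
sigma = F/A = 4082 / 332.223
sigma = 12.29 MPa


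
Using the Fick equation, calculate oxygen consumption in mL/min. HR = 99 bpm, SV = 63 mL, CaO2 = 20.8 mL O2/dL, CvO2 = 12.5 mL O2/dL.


CO = HR*SV = 99*63/1000 = 6.237 L/min
a-v O2 diff = 20.8 - 12.5 = 8.3 mL/dL
VO2 = CO * (CaO2-CvO2) * 10 dL/L
VO2 = 6.237 * 8.3 * 10
VO2 = 517.7 mL/min


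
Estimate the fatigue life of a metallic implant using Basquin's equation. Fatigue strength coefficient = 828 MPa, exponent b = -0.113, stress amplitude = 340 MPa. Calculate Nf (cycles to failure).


sigma_a = sigma_f' * (2Nf)^b
2Nf = (sigma_a/sigma_f')^(1/b)
2Nf = (340/828)^(1/-0.113)
2Nf = 2635.1723
Nf = 1318


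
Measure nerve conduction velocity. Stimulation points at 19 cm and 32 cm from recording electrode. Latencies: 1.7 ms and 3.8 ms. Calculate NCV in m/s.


Distance = (32 - 19) / 100 = 0.13 m
dt = (3.8 - 1.7) / 1000 = 0.0021 s
NCV = dist / dt = 61.9 m/s


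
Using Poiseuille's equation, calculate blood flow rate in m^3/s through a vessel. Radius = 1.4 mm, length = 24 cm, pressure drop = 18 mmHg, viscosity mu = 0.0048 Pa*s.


Q = pi*r^4*dP / (8*mu*L)
r = 0.0014 m, L = 0.24 m
dP = 18 mmHg = 2399.796 Pa
Q = 3.1426e-06 m^3/s


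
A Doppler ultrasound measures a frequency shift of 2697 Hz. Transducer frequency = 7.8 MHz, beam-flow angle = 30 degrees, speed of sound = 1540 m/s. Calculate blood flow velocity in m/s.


v = fd * c / (2 * f0 * cos(theta))
v = 2697 * 1540 / (2 * 7.8000e+06 * cos(30))
v = 0.3074 m/s


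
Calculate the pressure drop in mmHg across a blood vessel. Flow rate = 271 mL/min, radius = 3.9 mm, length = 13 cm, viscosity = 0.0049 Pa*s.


dP = 8*mu*L*Q / (pi*r^4)
Q = 271 mL/min = 4.51667e-06 m^3/s
dP = 31.6694 Pa = 31.6694 / 133.322 mmHg = 0.2375 mmHg


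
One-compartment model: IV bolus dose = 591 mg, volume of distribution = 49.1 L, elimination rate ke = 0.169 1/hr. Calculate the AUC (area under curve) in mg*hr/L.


C0 = Dose/Vd = 591/49.1 = 12.0367 mg/L
AUC = C0/ke = 12.0367/0.169
AUC = 71.22 mg*hr/L


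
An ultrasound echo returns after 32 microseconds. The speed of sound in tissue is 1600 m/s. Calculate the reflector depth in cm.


depth = c * t / 2
t = 32 us = 3.2000e-05 s
depth = 1600 * 3.2000e-05 / 2
depth = 0.0256 m = 2.56 cm


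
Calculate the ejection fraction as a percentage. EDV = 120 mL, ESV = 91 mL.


SV = EDV - ESV = 120 - 91 = 29 mL
EF = SV/EDV * 100 = 29/120 * 100
EF = 24.17%


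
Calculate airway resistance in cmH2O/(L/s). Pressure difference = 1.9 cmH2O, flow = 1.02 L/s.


R = dP / flow
R = 1.9 / 1.02
R = 1.863 cmH2O/(L/s)


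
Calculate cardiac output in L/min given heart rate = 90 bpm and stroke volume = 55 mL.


CO = HR * SV
CO = 90 * 55 / 1000
CO = 4.95 L/min


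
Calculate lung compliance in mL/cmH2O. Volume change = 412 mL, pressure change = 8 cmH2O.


C = dV / dP
C = 412 / 8
C = 51.5 mL/cmH2O


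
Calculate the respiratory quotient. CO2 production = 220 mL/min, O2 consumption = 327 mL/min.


RQ = VCO2 / VO2
RQ = 220 / 327
RQ = 0.6728


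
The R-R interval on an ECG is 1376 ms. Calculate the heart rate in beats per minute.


HR = 60 / RR_interval(s)
RR = 1376 ms = 1.376 s
HR = 60 / 1.376 = 43.6 bpm


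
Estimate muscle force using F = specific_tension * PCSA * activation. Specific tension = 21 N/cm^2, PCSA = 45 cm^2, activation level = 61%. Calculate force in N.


F = sigma * PCSA * activation
F = 21 * 45 * 0.61
F = 576.4 N


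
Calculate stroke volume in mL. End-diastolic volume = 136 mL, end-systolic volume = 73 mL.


SV = EDV - ESV
SV = 136 - 73
SV = 63 mL


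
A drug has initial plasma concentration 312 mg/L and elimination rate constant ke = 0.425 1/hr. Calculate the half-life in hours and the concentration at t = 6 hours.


t_half = ln(2) / ke = 0.693147 / 0.425 = 1.631 hr
C(t) = C0 * exp(-ke*t) = 312 * exp(-0.425*6)
C(6) = 24.36 mg/L


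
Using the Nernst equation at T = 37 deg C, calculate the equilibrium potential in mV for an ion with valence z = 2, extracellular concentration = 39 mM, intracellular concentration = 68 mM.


E = (RT/(zF)) * ln(C_out/C_in)
T = 37 + 273.15 = 310.15 K
E = (8.314 * 310.15 / (2 * 96485)) * ln(39/68)
E = -7.429 mV


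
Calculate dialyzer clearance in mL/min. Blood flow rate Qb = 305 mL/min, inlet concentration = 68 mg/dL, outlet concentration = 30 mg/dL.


K = Qb * (Cb_in - Cb_out) / Cb_in
K = 305 * (68 - 30) / 68
K = 170.4 mL/min


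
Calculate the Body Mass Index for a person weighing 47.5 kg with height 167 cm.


BMI = weight / height^2
height = 167 cm = 1.67 m
BMI = 47.5 / 1.67^2
BMI = 17.03 kg/m^2


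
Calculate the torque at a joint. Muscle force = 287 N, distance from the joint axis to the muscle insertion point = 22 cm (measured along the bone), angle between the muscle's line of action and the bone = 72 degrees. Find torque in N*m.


Torque = F * d * sin(theta)   (moment arm = d*sin(theta))
d = 22 cm = 0.22 m
Torque = 287 * 0.22 * sin(72)
Torque = 60.05 N*m


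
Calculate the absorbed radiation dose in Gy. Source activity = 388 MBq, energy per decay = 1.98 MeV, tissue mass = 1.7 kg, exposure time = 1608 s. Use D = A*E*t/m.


A = 388 MBq = 3.8800e+08 Bq
E = 1.98 MeV = 3.17196e-13 J
D = A*E*t/m = 3.8800e+08*3.17196e-13*1608/1.7
D = 0.1164 Gy


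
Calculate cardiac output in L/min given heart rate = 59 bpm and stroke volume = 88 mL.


CO = HR * SV
CO = 59 * 88 / 1000
CO = 5.192 L/min


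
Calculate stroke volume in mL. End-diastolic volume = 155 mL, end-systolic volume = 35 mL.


SV = EDV - ESV
SV = 155 - 35
SV = 120 mL


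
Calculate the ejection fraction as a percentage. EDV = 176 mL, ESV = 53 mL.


SV = EDV - ESV = 176 - 53 = 123 mL
EF = SV/EDV * 100 = 123/176 * 100
EF = 69.89%


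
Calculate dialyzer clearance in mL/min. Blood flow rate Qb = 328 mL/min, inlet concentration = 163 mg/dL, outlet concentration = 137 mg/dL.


K = Qb * (Cb_in - Cb_out) / Cb_in
K = 328 * (163 - 137) / 163
K = 52.32 mL/min


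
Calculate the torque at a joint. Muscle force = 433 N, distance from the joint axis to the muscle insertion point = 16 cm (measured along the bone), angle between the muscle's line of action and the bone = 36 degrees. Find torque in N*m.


Torque = F * d * sin(theta)   (moment arm = d*sin(theta))
d = 16 cm = 0.16 m
Torque = 433 * 0.16 * sin(36)
Torque = 40.72 N*m


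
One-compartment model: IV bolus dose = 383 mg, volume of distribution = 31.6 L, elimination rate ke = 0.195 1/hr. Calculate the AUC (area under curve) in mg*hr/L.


C0 = Dose/Vd = 383/31.6 = 12.1203 mg/L
AUC = C0/ke = 12.1203/0.195
AUC = 62.16 mg*hr/L


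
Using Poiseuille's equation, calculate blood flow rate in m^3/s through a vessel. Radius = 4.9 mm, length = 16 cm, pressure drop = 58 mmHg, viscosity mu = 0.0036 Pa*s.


Q = pi*r^4*dP / (8*mu*L)
r = 0.0049 m, L = 0.16 m
dP = 58 mmHg = 7732.676 Pa
Q = 0.003039 m^3/s


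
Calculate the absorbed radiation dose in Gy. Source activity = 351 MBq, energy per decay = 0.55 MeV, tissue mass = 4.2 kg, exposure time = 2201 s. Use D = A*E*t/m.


A = 351 MBq = 3.5100e+08 Bq
E = 0.55 MeV = 8.811e-14 J
D = A*E*t/m = 3.5100e+08*8.811e-14*2201/4.2
D = 0.01621 Gy


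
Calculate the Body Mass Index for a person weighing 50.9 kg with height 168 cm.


BMI = weight / height^2
height = 168 cm = 1.68 m
BMI = 50.9 / 1.68^2
BMI = 18.03 kg/m^2


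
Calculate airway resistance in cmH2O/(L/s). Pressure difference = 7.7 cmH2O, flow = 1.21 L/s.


R = dP / flow
R = 7.7 / 1.21
R = 6.364 cmH2O/(L/s)


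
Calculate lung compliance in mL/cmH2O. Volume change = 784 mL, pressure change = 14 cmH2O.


C = dV / dP
C = 784 / 14
C = 56 mL/cmH2O


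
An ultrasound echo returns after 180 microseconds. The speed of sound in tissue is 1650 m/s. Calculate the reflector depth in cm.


depth = c * t / 2
t = 180 us = 1.8000e-04 s
depth = 1650 * 1.8000e-04 / 2
depth = 0.1485 m = 14.85 cm


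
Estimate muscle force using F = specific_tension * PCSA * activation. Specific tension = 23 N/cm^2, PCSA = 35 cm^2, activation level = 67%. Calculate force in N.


F = sigma * PCSA * activation
F = 23 * 35 * 0.67
F = 539.4 N


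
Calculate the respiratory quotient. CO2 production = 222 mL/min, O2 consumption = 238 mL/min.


RQ = VCO2 / VO2
RQ = 222 / 238
RQ = 0.9328


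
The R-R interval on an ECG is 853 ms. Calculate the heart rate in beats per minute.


HR = 60 / RR_interval(s)
RR = 853 ms = 0.853 s
HR = 60 / 0.853 = 70.34 bpm


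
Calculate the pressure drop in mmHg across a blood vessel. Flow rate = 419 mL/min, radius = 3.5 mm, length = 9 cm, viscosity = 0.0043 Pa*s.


dP = 8*mu*L*Q / (pi*r^4)
Q = 419 mL/min = 6.98333e-06 m^3/s
dP = 45.8608 Pa = 45.8608 / 133.322 mmHg = 0.344 mmHg


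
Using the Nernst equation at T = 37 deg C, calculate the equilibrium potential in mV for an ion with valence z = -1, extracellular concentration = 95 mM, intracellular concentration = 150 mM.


E = (RT/(zF)) * ln(C_out/C_in)
T = 37 + 273.15 = 310.15 K
E = (8.314 * 310.15 / (-1 * 96485)) * ln(95/150)
E = 12.21 mV


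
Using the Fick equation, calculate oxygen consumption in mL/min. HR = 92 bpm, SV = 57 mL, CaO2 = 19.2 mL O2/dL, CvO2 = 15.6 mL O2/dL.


CO = HR*SV = 92*57/1000 = 5.244 L/min
a-v O2 diff = 19.2 - 15.6 = 3.6 mL/dL
VO2 = CO * (CaO2-CvO2) * 10 dL/L
VO2 = 5.244 * 3.6 * 10
VO2 = 188.8 mL/min


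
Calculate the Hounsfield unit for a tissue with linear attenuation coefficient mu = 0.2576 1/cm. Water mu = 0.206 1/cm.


HU = ((mu_tissue - mu_water) / mu_water) * 1000
HU = ((0.2576 - 0.206) / 0.206) * 1000
HU = 250.5


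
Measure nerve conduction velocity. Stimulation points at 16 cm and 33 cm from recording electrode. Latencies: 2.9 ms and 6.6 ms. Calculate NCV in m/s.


Distance = (33 - 16) / 100 = 0.17 m
dt = (6.6 - 2.9) / 1000 = 0.0037 s
NCV = dist / dt = 45.95 m/s


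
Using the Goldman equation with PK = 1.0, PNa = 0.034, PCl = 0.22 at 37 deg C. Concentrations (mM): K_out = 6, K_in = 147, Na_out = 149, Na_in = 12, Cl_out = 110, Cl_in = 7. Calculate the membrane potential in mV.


Vm = (RT/F)*ln((PK*Ko + PNa*Nao + PCl*Cli)/(PK*Ki + PNa*Nai + PCl*Clo))
Numer = 12.606, Denom = 171.608
Vm = -69.78 mV


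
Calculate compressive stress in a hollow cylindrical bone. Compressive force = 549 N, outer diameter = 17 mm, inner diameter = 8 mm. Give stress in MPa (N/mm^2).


A = pi*(r_o^2 - r_i^2)
r_o = 8.5 mm, r_i = 4 mm
A = 176.715 mm^2
sigma = F/A = 549 / 176.715
sigma = 3.107 MPa


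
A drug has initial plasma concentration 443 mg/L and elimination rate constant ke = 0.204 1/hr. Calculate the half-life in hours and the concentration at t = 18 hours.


t_half = ln(2) / ke = 0.693147 / 0.204 = 3.398 hr
C(t) = C0 * exp(-ke*t) = 443 * exp(-0.204*18)
C(18) = 11.26 mg/L


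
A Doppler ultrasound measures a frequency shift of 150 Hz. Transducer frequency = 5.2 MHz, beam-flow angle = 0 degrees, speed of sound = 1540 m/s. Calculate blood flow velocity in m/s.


v = fd * c / (2 * f0 * cos(theta))
v = 150 * 1540 / (2 * 5.2000e+06 * cos(0))
v = 0.02221 m/s


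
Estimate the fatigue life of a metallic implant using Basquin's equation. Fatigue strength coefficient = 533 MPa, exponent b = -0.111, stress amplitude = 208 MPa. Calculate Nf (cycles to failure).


sigma_a = sigma_f' * (2Nf)^b
2Nf = (sigma_a/sigma_f')^(1/b)
2Nf = (208/533)^(1/-0.111)
2Nf = 4804.5921
Nf = 2402


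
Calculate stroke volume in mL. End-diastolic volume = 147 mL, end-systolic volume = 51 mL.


SV = EDV - ESV
SV = 147 - 51
SV = 96 mL


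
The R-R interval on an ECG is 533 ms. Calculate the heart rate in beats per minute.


HR = 60 / RR_interval(s)
RR = 533 ms = 0.533 s
HR = 60 / 0.533 = 112.6 bpm


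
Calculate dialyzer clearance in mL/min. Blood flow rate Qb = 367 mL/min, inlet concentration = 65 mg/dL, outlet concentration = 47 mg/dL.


K = Qb * (Cb_in - Cb_out) / Cb_in
K = 367 * (65 - 47) / 65
K = 101.6 mL/min


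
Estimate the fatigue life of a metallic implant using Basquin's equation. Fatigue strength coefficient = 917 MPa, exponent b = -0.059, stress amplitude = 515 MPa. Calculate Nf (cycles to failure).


sigma_a = sigma_f' * (2Nf)^b
2Nf = (sigma_a/sigma_f')^(1/b)
2Nf = (515/917)^(1/-0.059)
2Nf = 17652.872
Nf = 8826


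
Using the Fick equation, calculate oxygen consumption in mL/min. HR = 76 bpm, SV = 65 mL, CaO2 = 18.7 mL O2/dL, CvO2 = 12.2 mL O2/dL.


CO = HR*SV = 76*65/1000 = 4.94 L/min
a-v O2 diff = 18.7 - 12.2 = 6.5 mL/dL
VO2 = CO * (CaO2-CvO2) * 10 dL/L
VO2 = 4.94 * 6.5 * 10
VO2 = 321.1 mL/min


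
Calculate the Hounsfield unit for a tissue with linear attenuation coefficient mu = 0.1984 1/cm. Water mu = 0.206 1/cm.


HU = ((mu_tissue - mu_water) / mu_water) * 1000
HU = ((0.1984 - 0.206) / 0.206) * 1000
HU = -36.89


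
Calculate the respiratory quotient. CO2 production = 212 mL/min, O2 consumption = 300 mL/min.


RQ = VCO2 / VO2
RQ = 212 / 300
RQ = 0.7067


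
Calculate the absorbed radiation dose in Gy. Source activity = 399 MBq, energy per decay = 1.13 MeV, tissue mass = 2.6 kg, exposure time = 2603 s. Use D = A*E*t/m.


A = 399 MBq = 3.9900e+08 Bq
E = 1.13 MeV = 1.81026e-13 J
D = A*E*t/m = 3.9900e+08*1.81026e-13*2603/2.6
D = 0.07231 Gy


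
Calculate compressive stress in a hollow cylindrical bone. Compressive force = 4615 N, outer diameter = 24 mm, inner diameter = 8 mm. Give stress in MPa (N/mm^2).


A = pi*(r_o^2 - r_i^2)
r_o = 12 mm, r_i = 4 mm
A = 402.124 mm^2
sigma = F/A = 4615 / 402.124
sigma = 11.48 MPa


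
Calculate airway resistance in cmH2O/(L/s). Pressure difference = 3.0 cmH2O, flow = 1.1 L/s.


R = dP / flow
R = 3.0 / 1.1
R = 2.727 cmH2O/(L/s)


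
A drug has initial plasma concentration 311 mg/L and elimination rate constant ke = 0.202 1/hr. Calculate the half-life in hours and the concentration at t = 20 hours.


t_half = ln(2) / ke = 0.693147 / 0.202 = 3.431 hr
C(t) = C0 * exp(-ke*t) = 311 * exp(-0.202*20)
C(20) = 5.473 mg/L


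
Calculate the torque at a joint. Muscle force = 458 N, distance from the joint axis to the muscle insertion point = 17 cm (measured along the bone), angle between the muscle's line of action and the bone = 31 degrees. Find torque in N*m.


Torque = F * d * sin(theta)   (moment arm = d*sin(theta))
d = 17 cm = 0.17 m
Torque = 458 * 0.17 * sin(31)
Torque = 40.1 N*m


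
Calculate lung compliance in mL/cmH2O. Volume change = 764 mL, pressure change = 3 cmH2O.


C = dV / dP
C = 764 / 3
C = 254.7 mL/cmH2O


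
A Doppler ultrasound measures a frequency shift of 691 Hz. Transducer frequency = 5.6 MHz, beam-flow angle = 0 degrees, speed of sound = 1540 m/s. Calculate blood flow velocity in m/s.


v = fd * c / (2 * f0 * cos(theta))
v = 691 * 1540 / (2 * 5.6000e+06 * cos(0))
v = 0.09501 m/s


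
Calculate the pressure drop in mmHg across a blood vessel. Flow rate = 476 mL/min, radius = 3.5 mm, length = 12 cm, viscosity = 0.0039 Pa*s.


dP = 8*mu*L*Q / (pi*r^4)
Q = 476 mL/min = 7.93333e-06 m^3/s
dP = 63.0042 Pa = 63.0042 / 133.322 mmHg = 0.4726 mmHg


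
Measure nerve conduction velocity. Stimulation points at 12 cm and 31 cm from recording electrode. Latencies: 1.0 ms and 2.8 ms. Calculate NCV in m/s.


Distance = (31 - 12) / 100 = 0.19 m
dt = (2.8 - 1.0) / 1000 = 0.0018 s
NCV = dist / dt = 105.6 m/s


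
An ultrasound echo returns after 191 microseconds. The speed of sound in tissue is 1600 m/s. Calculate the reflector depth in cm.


depth = c * t / 2
t = 191 us = 1.9100e-04 s
depth = 1600 * 1.9100e-04 / 2
depth = 0.1528 m = 15.28 cm


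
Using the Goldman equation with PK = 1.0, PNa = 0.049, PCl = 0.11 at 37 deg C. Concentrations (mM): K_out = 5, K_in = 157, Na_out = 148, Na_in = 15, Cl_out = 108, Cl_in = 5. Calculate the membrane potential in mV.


Vm = (RT/F)*ln((PK*Ko + PNa*Nao + PCl*Cli)/(PK*Ki + PNa*Nai + PCl*Clo))
Numer = 12.802, Denom = 169.615
Vm = -69.06 mV


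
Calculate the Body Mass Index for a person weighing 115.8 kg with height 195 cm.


BMI = weight / height^2
height = 195 cm = 1.95 m
BMI = 115.8 / 1.95^2
BMI = 30.45 kg/m^2


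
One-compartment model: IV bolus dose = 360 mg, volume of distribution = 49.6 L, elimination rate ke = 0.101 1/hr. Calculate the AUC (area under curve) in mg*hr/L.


C0 = Dose/Vd = 360/49.6 = 7.25806 mg/L
AUC = C0/ke = 7.25806/0.101
AUC = 71.86 mg*hr/L


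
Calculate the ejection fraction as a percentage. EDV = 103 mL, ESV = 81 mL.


SV = EDV - ESV = 103 - 81 = 22 mL
EF = SV/EDV * 100 = 22/103 * 100
EF = 21.36%


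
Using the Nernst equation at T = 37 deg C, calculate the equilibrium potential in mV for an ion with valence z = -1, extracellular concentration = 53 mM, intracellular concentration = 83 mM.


E = (RT/(zF)) * ln(C_out/C_in)
T = 37 + 273.15 = 310.15 K
E = (8.314 * 310.15 / (-1 * 96485)) * ln(53/83)
E = 11.99 mV


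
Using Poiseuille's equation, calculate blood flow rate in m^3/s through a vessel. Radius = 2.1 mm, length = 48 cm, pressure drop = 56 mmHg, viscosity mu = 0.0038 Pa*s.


Q = pi*r^4*dP / (8*mu*L)
r = 0.0021 m, L = 0.48 m
dP = 56 mmHg = 7466.032 Pa
Q = 3.1261e-05 m^3/s


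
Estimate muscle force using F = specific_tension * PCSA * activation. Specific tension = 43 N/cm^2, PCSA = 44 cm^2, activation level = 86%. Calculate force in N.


F = sigma * PCSA * activation
F = 43 * 44 * 0.86
F = 1627 N


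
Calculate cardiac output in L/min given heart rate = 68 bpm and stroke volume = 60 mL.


CO = HR * SV
CO = 68 * 60 / 1000
CO = 4.08 L/min


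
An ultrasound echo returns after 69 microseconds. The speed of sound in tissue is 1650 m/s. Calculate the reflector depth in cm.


depth = c * t / 2
t = 69 us = 6.9000e-05 s
depth = 1650 * 6.9000e-05 / 2
depth = 0.056925 m = 5.6925 cm


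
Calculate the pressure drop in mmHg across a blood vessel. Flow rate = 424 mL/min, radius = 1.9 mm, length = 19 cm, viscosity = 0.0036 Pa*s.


dP = 8*mu*L*Q / (pi*r^4)
Q = 424 mL/min = 7.06667e-06 m^3/s
dP = 944.488 Pa = 944.488 / 133.322 mmHg = 7.084 mmHg


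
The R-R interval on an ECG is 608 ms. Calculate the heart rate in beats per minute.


HR = 60 / RR_interval(s)
RR = 608 ms = 0.608 s
HR = 60 / 0.608 = 98.68 bpm


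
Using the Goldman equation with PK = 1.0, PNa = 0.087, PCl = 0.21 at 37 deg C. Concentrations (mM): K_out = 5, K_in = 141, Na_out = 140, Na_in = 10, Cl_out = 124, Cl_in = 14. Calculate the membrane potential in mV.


Vm = (RT/F)*ln((PK*Ko + PNa*Nao + PCl*Cli)/(PK*Ki + PNa*Nai + PCl*Clo))
Numer = 20.12, Denom = 167.91
Vm = -56.7 mV


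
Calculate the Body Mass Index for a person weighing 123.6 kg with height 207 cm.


BMI = weight / height^2
height = 207 cm = 2.07 m
BMI = 123.6 / 2.07^2
BMI = 28.85 kg/m^2


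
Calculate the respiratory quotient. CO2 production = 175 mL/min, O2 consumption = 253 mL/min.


RQ = VCO2 / VO2
RQ = 175 / 253
RQ = 0.6917


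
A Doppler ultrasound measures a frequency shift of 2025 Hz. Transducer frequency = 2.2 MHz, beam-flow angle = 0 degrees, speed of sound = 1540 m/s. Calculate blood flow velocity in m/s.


v = fd * c / (2 * f0 * cos(theta))
v = 2025 * 1540 / (2 * 2.2000e+06 * cos(0))
v = 0.7087 m/s


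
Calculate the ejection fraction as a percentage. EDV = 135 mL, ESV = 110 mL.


SV = EDV - ESV = 135 - 110 = 25 mL
EF = SV/EDV * 100 = 25/135 * 100
EF = 18.52%


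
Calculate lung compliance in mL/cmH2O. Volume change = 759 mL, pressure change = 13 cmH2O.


C = dV / dP
C = 759 / 13
C = 58.38 mL/cmH2O


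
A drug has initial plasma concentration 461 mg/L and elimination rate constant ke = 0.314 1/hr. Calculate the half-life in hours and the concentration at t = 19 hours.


t_half = ln(2) / ke = 0.693147 / 0.314 = 2.207 hr
C(t) = C0 * exp(-ke*t) = 461 * exp(-0.314*19)
C(19) = 1.182 mg/L


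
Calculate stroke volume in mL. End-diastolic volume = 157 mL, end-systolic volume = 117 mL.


SV = EDV - ESV
SV = 157 - 117
SV = 40 mL


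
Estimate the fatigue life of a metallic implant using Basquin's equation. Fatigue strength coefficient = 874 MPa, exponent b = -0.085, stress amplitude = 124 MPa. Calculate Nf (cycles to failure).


sigma_a = sigma_f' * (2Nf)^b
2Nf = (sigma_a/sigma_f')^(1/b)
2Nf = (124/874)^(1/-0.085)
2Nf = 9.4956881e+09
Nf = 4.7478e+09


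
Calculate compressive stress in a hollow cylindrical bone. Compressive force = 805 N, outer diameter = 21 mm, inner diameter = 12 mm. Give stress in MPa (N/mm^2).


A = pi*(r_o^2 - r_i^2)
r_o = 10.5 mm, r_i = 6 mm
A = 233.263 mm^2
sigma = F/A = 805 / 233.263
sigma = 3.451 MPa


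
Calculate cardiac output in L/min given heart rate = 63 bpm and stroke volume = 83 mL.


CO = HR * SV
CO = 63 * 83 / 1000
CO = 5.229 L/min


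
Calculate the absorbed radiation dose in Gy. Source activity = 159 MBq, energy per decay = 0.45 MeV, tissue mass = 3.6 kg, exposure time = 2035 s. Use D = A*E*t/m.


A = 159 MBq = 1.5900e+08 Bq
E = 0.45 MeV = 7.209e-14 J
D = A*E*t/m = 1.5900e+08*7.209e-14*2035/3.6
D = 0.006479 Gy


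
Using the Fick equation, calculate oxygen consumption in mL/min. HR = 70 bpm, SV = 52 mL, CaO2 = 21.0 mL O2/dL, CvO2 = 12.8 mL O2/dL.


CO = HR*SV = 70*52/1000 = 3.64 L/min
a-v O2 diff = 21.0 - 12.8 = 8.2 mL/dL
VO2 = CO * (CaO2-CvO2) * 10 dL/L
VO2 = 3.64 * 8.2 * 10
VO2 = 298.5 mL/min


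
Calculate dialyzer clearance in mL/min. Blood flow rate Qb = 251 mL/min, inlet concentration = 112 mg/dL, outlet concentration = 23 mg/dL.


K = Qb * (Cb_in - Cb_out) / Cb_in
K = 251 * (112 - 23) / 112
K = 199.5 mL/min


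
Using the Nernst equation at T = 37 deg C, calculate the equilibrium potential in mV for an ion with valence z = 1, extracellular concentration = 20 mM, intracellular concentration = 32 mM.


E = (RT/(zF)) * ln(C_out/C_in)
T = 37 + 273.15 = 310.15 K
E = (8.314 * 310.15 / (1 * 96485)) * ln(20/32)
E = -12.56 mV


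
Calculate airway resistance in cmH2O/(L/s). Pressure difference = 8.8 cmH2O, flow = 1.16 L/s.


R = dP / flow
R = 8.8 / 1.16
R = 7.586 cmH2O/(L/s)


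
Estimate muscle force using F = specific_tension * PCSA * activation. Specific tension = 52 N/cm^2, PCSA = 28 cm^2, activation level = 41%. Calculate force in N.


F = sigma * PCSA * activation
F = 52 * 28 * 0.41
F = 597 N


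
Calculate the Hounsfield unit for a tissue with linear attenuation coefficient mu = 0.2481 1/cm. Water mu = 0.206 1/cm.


HU = ((mu_tissue - mu_water) / mu_water) * 1000
HU = ((0.2481 - 0.206) / 0.206) * 1000
HU = 204.4


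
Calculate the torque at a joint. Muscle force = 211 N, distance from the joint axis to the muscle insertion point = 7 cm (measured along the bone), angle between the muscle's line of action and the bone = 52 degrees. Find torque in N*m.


Torque = F * d * sin(theta)   (moment arm = d*sin(theta))
d = 7 cm = 0.07 m
Torque = 211 * 0.07 * sin(52)
Torque = 11.64 N*m


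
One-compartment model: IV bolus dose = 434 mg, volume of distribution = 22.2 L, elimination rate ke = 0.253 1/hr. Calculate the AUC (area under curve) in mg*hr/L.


C0 = Dose/Vd = 434/22.2 = 19.5495 mg/L
AUC = C0/ke = 19.5495/0.253
AUC = 77.27 mg*hr/L


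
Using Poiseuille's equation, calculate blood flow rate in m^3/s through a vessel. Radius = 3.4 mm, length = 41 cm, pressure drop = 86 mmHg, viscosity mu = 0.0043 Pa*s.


Q = pi*r^4*dP / (8*mu*L)
r = 0.0034 m, L = 0.41 m
dP = 86 mmHg = 11465.692 Pa
Q = 3.4129e-04 m^3/s


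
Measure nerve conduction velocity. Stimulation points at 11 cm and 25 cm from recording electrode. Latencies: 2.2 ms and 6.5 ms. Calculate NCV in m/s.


Distance = (25 - 11) / 100 = 0.14 m
dt = (6.5 - 2.2) / 1000 = 0.0043 s
NCV = dist / dt = 32.56 m/s


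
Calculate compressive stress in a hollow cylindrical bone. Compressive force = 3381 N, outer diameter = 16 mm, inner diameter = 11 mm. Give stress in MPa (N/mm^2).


A = pi*(r_o^2 - r_i^2)
r_o = 8 mm, r_i = 5.5 mm
A = 106.029 mm^2
sigma = F/A = 3381 / 106.029
sigma = 31.89 MPa


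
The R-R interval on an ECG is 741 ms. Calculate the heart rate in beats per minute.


HR = 60 / RR_interval(s)
RR = 741 ms = 0.741 s
HR = 60 / 0.741 = 80.97 bpm


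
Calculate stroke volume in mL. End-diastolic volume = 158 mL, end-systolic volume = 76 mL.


SV = EDV - ESV
SV = 158 - 76
SV = 82 mL


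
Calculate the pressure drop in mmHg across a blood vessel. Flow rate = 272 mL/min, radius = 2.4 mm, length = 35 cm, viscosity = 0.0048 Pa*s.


dP = 8*mu*L*Q / (pi*r^4)
Q = 272 mL/min = 4.53333e-06 m^3/s
dP = 584.55 Pa = 584.55 / 133.322 mmHg = 4.384 mmHg


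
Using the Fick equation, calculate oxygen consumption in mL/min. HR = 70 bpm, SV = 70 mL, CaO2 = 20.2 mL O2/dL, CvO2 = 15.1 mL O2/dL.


CO = HR*SV = 70*70/1000 = 4.9 L/min
a-v O2 diff = 20.2 - 15.1 = 5.1 mL/dL
VO2 = CO * (CaO2-CvO2) * 10 dL/L
VO2 = 4.9 * 5.1 * 10
VO2 = 249.9 mL/min


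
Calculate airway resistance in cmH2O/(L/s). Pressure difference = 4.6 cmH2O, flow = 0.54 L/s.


R = dP / flow
R = 4.6 / 0.54
R = 8.519 cmH2O/(L/s)


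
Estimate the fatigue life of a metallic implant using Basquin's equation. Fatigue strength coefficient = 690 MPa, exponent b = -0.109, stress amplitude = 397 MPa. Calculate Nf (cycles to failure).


sigma_a = sigma_f' * (2Nf)^b
2Nf = (sigma_a/sigma_f')^(1/b)
2Nf = (397/690)^(1/-0.109)
2Nf = 159.35743
Nf = 79.68


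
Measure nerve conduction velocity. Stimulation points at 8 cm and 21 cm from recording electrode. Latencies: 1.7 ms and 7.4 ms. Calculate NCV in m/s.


Distance = (21 - 8) / 100 = 0.13 m
dt = (7.4 - 1.7) / 1000 = 0.0057 s
NCV = dist / dt = 22.81 m/s


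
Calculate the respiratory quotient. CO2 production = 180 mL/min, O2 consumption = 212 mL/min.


RQ = VCO2 / VO2
RQ = 180 / 212
RQ = 0.8491


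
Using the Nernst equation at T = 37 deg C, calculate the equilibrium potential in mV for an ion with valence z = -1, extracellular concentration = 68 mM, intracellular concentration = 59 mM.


E = (RT/(zF)) * ln(C_out/C_in)
T = 37 + 273.15 = 310.15 K
E = (8.314 * 310.15 / (-1 * 96485)) * ln(68/59)
E = -3.794 mV


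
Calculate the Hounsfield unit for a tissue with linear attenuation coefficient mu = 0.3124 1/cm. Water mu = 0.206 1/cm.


HU = ((mu_tissue - mu_water) / mu_water) * 1000
HU = ((0.3124 - 0.206) / 0.206) * 1000
HU = 516.5


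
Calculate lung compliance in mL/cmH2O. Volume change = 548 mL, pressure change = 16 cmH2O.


C = dV / dP
C = 548 / 16
C = 34.25 mL/cmH2O


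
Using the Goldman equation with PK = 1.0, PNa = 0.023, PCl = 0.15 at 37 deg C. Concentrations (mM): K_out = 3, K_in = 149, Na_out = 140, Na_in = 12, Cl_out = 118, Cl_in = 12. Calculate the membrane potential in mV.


Vm = (RT/F)*ln((PK*Ko + PNa*Nao + PCl*Cli)/(PK*Ki + PNa*Nai + PCl*Clo))
Numer = 8.02, Denom = 166.976
Vm = -81.14 mV


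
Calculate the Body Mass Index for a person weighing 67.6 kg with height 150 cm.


BMI = weight / height^2
height = 150 cm = 1.5 m
BMI = 67.6 / 1.5^2
BMI = 30.04 kg/m^2


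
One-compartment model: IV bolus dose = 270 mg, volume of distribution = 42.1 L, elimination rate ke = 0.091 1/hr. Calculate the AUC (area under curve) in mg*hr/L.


C0 = Dose/Vd = 270/42.1 = 6.4133 mg/L
AUC = C0/ke = 6.4133/0.091
AUC = 70.48 mg*hr/L


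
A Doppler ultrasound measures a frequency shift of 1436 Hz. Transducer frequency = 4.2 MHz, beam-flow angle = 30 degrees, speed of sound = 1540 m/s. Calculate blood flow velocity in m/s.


v = fd * c / (2 * f0 * cos(theta))
v = 1436 * 1540 / (2 * 4.2000e+06 * cos(30))
v = 0.304 m/s


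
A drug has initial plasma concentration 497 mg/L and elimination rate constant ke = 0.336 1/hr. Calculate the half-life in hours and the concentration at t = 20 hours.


t_half = ln(2) / ke = 0.693147 / 0.336 = 2.063 hr
C(t) = C0 * exp(-ke*t) = 497 * exp(-0.336*20)
C(20) = 0.5996 mg/L


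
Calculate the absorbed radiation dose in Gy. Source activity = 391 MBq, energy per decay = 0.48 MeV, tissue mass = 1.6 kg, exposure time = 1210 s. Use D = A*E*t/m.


A = 391 MBq = 3.9100e+08 Bq
E = 0.48 MeV = 7.6896e-14 J
D = A*E*t/m = 3.9100e+08*7.6896e-14*1210/1.6
D = 0.02274 Gy


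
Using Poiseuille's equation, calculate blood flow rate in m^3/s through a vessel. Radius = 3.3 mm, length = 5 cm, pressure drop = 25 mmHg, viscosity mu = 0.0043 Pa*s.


Q = pi*r^4*dP / (8*mu*L)
r = 0.0033 m, L = 0.05 m
dP = 25 mmHg = 3333.05 Pa
Q = 7.2197e-04 m^3/s


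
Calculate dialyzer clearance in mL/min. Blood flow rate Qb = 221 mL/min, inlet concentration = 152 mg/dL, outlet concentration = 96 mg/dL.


K = Qb * (Cb_in - Cb_out) / Cb_in
K = 221 * (152 - 96) / 152
K = 81.42 mL/min


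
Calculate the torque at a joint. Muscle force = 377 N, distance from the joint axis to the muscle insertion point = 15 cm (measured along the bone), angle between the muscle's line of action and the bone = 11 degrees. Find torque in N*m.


Torque = F * d * sin(theta)   (moment arm = d*sin(theta))
d = 15 cm = 0.15 m
Torque = 377 * 0.15 * sin(11)
Torque = 10.79 N*m


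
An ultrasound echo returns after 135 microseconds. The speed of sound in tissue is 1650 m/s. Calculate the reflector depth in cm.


depth = c * t / 2
t = 135 us = 1.3500e-04 s
depth = 1650 * 1.3500e-04 / 2
depth = 0.111375 m = 11.1375 cm


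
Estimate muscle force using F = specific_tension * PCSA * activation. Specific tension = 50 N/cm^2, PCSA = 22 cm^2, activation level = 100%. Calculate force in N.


F = sigma * PCSA * activation
F = 50 * 22 * 1
F = 1100 N


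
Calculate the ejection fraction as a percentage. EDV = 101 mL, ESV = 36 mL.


SV = EDV - ESV = 101 - 36 = 65 mL
EF = SV/EDV * 100 = 65/101 * 100
EF = 64.36%


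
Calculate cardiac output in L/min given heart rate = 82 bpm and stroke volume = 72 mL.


CO = HR * SV
CO = 82 * 72 / 1000
CO = 5.904 L/min


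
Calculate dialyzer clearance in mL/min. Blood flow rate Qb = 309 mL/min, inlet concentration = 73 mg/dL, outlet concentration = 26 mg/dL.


K = Qb * (Cb_in - Cb_out) / Cb_in
K = 309 * (73 - 26) / 73
K = 198.9 mL/min


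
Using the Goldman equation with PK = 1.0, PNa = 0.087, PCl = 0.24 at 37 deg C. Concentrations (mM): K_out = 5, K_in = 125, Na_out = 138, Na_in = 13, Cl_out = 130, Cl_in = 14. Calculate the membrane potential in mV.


Vm = (RT/F)*ln((PK*Ko + PNa*Nao + PCl*Cli)/(PK*Ki + PNa*Nai + PCl*Clo))
Numer = 20.366, Denom = 157.331
Vm = -54.64 mV


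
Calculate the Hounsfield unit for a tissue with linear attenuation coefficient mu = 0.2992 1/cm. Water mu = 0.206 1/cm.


HU = ((mu_tissue - mu_water) / mu_water) * 1000
HU = ((0.2992 - 0.206) / 0.206) * 1000
HU = 452.4


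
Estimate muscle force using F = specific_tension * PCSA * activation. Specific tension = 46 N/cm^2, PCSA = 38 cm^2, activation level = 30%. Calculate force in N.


F = sigma * PCSA * activation
F = 46 * 38 * 0.3
F = 524.4 N


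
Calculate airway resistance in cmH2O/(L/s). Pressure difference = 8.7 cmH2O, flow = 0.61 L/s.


R = dP / flow
R = 8.7 / 0.61
R = 14.26 cmH2O/(L/s)


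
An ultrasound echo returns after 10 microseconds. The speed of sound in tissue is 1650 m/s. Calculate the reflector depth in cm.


depth = c * t / 2
t = 10 us = 1.0000e-05 s
depth = 1650 * 1.0000e-05 / 2
depth = 0.00825 m = 0.825 cm


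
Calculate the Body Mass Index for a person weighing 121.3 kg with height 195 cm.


BMI = weight / height^2
height = 195 cm = 1.95 m
BMI = 121.3 / 1.95^2
BMI = 31.9 kg/m^2


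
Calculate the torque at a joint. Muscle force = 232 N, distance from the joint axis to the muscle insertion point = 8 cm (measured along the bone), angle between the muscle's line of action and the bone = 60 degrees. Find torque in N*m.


Torque = F * d * sin(theta)   (moment arm = d*sin(theta))
d = 8 cm = 0.08 m
Torque = 232 * 0.08 * sin(60)
Torque = 16.07 N*m


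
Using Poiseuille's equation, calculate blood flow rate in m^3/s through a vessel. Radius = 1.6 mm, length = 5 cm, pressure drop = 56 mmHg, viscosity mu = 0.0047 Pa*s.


Q = pi*r^4*dP / (8*mu*L)
r = 0.0016 m, L = 0.05 m
dP = 56 mmHg = 7466.032 Pa
Q = 8.1764e-05 m^3/s


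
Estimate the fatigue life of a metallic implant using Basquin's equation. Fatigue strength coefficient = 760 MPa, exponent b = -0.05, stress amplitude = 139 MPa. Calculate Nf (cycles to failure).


sigma_a = sigma_f' * (2Nf)^b
2Nf = (sigma_a/sigma_f')^(1/b)
2Nf = (139/760)^(1/-0.05)
2Nf = 5.7013256e+14
Nf = 2.8507e+14


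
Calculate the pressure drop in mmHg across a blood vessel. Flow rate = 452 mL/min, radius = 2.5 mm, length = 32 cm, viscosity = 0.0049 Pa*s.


dP = 8*mu*L*Q / (pi*r^4)
Q = 452 mL/min = 7.53333e-06 m^3/s
dP = 770.04 Pa = 770.04 / 133.322 mmHg = 5.776 mmHg


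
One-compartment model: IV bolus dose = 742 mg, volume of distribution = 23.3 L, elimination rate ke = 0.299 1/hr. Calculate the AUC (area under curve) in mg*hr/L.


C0 = Dose/Vd = 742/23.3 = 31.8455 mg/L
AUC = C0/ke = 31.8455/0.299
AUC = 106.5 mg*hr/L


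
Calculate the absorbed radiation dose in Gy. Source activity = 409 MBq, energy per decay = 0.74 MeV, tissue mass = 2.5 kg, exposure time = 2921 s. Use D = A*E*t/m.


A = 409 MBq = 4.0900e+08 Bq
E = 0.74 MeV = 1.18548e-13 J
D = A*E*t/m = 4.0900e+08*1.18548e-13*2921/2.5
D = 0.05665 Gy


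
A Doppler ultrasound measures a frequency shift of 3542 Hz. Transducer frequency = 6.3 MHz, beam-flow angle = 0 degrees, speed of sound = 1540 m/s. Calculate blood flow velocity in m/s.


v = fd * c / (2 * f0 * cos(theta))
v = 3542 * 1540 / (2 * 6.3000e+06 * cos(0))
v = 0.4329 m/s


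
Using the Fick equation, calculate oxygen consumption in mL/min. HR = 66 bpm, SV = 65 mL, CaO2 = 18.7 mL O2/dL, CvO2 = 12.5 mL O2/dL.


CO = HR*SV = 66*65/1000 = 4.29 L/min
a-v O2 diff = 18.7 - 12.5 = 6.2 mL/dL
VO2 = CO * (CaO2-CvO2) * 10 dL/L
VO2 = 4.29 * 6.2 * 10
VO2 = 266 mL/min


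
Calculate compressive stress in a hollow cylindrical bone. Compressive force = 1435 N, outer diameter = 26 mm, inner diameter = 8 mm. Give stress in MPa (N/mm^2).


A = pi*(r_o^2 - r_i^2)
r_o = 13 mm, r_i = 4 mm
A = 480.664 mm^2
sigma = F/A = 1435 / 480.664
sigma = 2.985 MPa


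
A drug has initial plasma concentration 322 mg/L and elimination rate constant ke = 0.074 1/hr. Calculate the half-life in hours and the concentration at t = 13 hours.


t_half = ln(2) / ke = 0.693147 / 0.074 = 9.367 hr
C(t) = C0 * exp(-ke*t) = 322 * exp(-0.074*13)
C(13) = 123 mg/L


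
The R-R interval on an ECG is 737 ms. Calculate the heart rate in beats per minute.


HR = 60 / RR_interval(s)
RR = 737 ms = 0.737 s
HR = 60 / 0.737 = 81.41 bpm
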